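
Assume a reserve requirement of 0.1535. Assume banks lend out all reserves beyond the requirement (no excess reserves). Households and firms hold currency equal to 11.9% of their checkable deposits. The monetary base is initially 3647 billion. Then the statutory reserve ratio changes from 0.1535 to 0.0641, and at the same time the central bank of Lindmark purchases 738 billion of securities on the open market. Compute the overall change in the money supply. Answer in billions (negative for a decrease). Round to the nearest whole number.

Before: m₁ = (1 + 0.119) / (0.1535 + 0.119) ≈ 4.10642, MB₁ = 3647, so M₁ = 4.10642 × 3647 ≈ 14976.1137 billion.
After: m₂ = (1 + 0.119) / (0.0641 + 0.119) ≈ 6.11141, MB₂ = 3647 + 738 = 4385, so M₂ = 6.11141 × 4385 ≈ 26798.5328 billion.
ΔM = M₂ − M₁ = 26798.5328 − 14976.1137 = 11822.4191 billion.

11822 billion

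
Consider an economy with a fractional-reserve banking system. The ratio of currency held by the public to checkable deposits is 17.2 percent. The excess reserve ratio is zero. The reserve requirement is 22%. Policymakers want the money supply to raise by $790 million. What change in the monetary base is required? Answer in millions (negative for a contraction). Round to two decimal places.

The money multiplier is m = (1 + c) / (rr + c) = (1 + 0.172) / (0.22 + 0.172) ≈ 2.989796.
ΔMB = ΔM / m = (+790) / 2.989796 ≈ 264.2321 million.

$264.23 million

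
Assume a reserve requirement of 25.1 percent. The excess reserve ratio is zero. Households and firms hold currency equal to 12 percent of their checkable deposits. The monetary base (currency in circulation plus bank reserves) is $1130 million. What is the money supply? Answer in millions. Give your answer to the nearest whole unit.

The money multiplier is m = (1 + c) / (rr + c) = (1 + 0.12) / (0.251 + 0.12) ≈ 3.01887.
So M = m × MB = 3.01887 × 1130 = 3411.3231 million.

$3411 million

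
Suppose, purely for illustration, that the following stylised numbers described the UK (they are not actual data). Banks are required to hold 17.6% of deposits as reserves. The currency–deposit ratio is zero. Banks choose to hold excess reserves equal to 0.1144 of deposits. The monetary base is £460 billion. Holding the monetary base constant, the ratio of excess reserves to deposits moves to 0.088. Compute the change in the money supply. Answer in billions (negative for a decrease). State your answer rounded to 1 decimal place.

£158.4 billion

Initially m₁ = 1 / (0.176 + 0.1144) ≈ 3.44353, so M₁ = 3.44353 × 460 = 1584.0238 billion.
After the change m₂ = 1 / (0.176 + 0.088) ≈ 3.78788, so M₂ = 3.78788 × 460 = 1742.4248 billion.
ΔM = M₂ − M₁ = 1742.4248 − 1584.0238 = 158.401 billion.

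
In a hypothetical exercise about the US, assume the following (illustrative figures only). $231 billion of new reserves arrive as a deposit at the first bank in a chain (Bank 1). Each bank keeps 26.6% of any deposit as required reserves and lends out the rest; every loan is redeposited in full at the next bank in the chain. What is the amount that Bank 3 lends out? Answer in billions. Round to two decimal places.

Each bank lends a fraction (1 − rr) = 0.7340 of the deposit it receives, so Bank 3 receives 231·0.7340^2 and lends 231·0.7340^3 ≈ 91.3482 billion.

$91.35 billion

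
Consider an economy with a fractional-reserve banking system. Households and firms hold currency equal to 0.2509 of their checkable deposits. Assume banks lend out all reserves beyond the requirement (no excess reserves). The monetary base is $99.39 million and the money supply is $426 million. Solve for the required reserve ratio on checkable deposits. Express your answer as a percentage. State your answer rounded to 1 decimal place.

Using m = M/MB = 426/99.39 ≈ 4.286145. Since m = (1 + c)/(c + rr + e), the denominator satisfies c + rr + e = (1 + c)/m = (1 + 0.2509) / 4.286145 ≈ 0.291847.
With c = 0.2509 and e = 0, the required reserve ratio on checkable deposits is 0.291847 − 0.2509 − 0 = 0.040947.

4.1%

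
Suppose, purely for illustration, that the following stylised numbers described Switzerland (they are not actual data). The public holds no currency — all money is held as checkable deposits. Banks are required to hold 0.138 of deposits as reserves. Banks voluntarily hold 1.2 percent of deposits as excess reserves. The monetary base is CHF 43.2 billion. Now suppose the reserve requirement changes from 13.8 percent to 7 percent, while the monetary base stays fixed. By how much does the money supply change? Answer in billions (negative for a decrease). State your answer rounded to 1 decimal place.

CHF 238.8 billion

Initially m₁ = 1 / (0.138 + 0.012) ≈ 6.6667, so M₁ = 6.6667 × 43.2 ≈ 288.0014 billion.
After the change m₂ = 1 / (0.07 + 0.012) ≈ 12.1951, so M₂ = 12.1951 × 43.2 ≈ 526.8283 billion.
ΔM = M₂ − M₁ = 526.8283 − 288.0014 = 238.8269 billion.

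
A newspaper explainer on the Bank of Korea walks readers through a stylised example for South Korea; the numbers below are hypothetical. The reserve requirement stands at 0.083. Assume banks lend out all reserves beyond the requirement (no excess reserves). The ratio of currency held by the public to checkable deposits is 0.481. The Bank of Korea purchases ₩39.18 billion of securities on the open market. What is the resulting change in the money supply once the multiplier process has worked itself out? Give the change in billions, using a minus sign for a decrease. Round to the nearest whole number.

₩103 billion

The money multiplier is m = (1 + c) / (rr + c) = (1 + 0.481) / (0.083 + 0.481) ≈ 2.6259.
The purchase adds 39.18 billion of base, so ΔM = m × ΔMB = 2.6259 × (+39.18) ≈ 102.8828 billion.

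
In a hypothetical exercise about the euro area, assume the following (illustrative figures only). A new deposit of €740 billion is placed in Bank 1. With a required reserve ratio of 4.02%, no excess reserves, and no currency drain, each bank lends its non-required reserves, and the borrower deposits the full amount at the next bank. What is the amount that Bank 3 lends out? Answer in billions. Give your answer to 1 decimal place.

Each bank lends a fraction (1 − rr) = 0.9598 of the deposit it receives, so Bank 3 receives 740·0.9598^2 and lends 740·0.9598^3 ≈ 654.2955 billion.

€654.3 billion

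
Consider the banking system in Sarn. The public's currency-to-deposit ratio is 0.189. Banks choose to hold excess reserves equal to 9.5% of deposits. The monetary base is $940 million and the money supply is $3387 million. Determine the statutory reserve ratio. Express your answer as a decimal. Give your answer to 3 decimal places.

0.046

Using m = M/MB = 3387/940 ≈ 3.603191. Since m = (1 + c)/(c + rr + e), the denominator satisfies c + rr + e = (1 + c)/m = (1 + 0.189) / 3.603191 ≈ 0.329985.
With c = 0.189 and e = 0.095, the statutory reserve ratio is 0.329985 − 0.189 − 0.095 = 0.045985.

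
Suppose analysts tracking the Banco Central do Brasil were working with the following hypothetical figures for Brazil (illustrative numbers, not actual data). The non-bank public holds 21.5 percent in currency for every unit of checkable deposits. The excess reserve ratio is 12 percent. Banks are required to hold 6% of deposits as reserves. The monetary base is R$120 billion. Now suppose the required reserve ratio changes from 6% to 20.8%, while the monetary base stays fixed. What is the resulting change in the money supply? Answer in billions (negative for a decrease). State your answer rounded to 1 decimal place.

Initially m₁ = (1 + 0.215) / (0.06 + 0.12 + 0.215) ≈ 3.07595, so M₁ = 3.07595 × 120 = 369.114 billion.
After the change m₂ = (1 + 0.215) / (0.208 + 0.12 + 0.215) ≈ 2.23757, so M₂ = 2.23757 × 120 = 268.5084 billion.
ΔM = M₂ − M₁ = 268.5084 − 369.114 = -100.6056 billion.

-100.6 billion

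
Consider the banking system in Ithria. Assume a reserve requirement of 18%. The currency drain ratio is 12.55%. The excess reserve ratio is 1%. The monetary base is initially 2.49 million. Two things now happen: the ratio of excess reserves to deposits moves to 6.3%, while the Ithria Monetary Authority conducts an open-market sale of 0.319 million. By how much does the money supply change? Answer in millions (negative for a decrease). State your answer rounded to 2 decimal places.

Before: m₁ = (1 + 0.1255) / (0.18 + 0.01 + 0.1255) ≈ 3.5674, MB₁ = 2.49, so M₁ = 3.5674 × 2.49 ≈ 8.8828 million.
After: m₂ = (1 + 0.1255) / (0.18 + 0.063 + 0.1255) ≈ 3.0543, MB₂ = 2.49 − 0.319 = 2.171, so M₂ = 3.0543 × 2.171 ≈ 6.6309 million.
ΔM = M₂ − M₁ = 6.6309 − 8.8828 = -2.2519 million.

-2.25 million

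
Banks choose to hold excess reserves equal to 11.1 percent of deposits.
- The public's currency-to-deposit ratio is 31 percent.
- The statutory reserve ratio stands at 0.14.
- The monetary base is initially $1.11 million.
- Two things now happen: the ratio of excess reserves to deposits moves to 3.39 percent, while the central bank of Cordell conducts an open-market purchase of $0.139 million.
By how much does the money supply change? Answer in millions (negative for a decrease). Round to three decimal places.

Before: m₁ = (1 + 0.31) / (0.14 + 0.111 + 0.31) ≈ 2.33512, MB₁ = 1.11, so M₁ = 2.33512 × 1.11 ≈ 2.592 million.
After: m₂ = (1 + 0.31) / (0.14 + 0.0339 + 0.31) ≈ 2.70717, MB₂ = 1.11 + 0.139 = 1.249, so M₂ = 2.70717 × 1.249 ≈ 3.3813 million.
ΔM = M₂ − M₁ = 3.3813 − 2.592 = 0.7893 million.

$0.789 million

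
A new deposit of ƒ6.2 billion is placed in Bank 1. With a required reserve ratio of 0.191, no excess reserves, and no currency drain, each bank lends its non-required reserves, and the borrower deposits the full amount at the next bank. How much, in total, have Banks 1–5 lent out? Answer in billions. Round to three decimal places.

ƒ17.161 billion

Bank i lends (1 − rr)^i of the original deposit: Bank 1 lends 6.2·0.8090 = 5.0158, Bank 2 lends 6.2·0.8090² ≈ 4.0578, and so on.
Summing a geometric series: total = 6.2·[0.8090·(1 − 0.8090^5) / (1 − 0.8090)] ≈ 17.1606 billion.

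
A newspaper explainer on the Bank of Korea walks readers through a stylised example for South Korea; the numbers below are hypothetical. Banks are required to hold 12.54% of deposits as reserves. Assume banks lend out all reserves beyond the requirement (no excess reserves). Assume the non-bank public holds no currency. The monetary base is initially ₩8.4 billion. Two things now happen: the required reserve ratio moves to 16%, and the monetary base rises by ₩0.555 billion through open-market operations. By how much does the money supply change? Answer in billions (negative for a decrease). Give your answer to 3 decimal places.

-11.017 billion

Before: m₁ = 1 / (0.1254) ≈ 7.97448, MB₁ = 8.4, so M₁ = 7.97448 × 8.4 ≈ 66.9856 billion.
After: m₂ = 1 / (0.16) = 6.25, MB₂ = 8.4 + 0.555 = 8.955, so M₂ = 6.25 × 8.955 ≈ 55.9688 billion.
ΔM = M₂ − M₁ = 55.9688 − 66.9856 = -11.0168 billion.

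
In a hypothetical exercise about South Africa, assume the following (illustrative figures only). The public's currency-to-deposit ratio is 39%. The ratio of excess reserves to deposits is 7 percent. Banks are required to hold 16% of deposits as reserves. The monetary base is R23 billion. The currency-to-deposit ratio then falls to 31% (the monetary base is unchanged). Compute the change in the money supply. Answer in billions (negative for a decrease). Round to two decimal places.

R4.23 billion

Initially m₁ = (1 + 0.39) / (0.16 + 0.07 + 0.39) ≈ 2.24194, so M₁ = 2.24194 × 23 ≈ 51.5646 billion.
After the change m₂ = (1 + 0.31) / (0.16 + 0.07 + 0.31) ≈ 2.42593, so M₂ = 2.42593 × 23 ≈ 55.7964 billion.
ΔM = M₂ − M₁ = 55.7964 − 51.5646 = 4.2318 billion.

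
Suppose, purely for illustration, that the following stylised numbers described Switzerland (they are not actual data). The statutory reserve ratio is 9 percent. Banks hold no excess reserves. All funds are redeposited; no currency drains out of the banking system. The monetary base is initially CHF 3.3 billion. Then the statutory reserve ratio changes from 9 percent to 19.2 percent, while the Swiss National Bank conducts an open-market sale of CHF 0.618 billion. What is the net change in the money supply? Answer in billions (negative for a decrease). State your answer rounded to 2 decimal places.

-22.70 billion

Before: m₁ = 1 / (0.09) ≈ 11.1111, MB₁ = 3.3, so M₁ = 11.1111 × 3.3 ≈ 36.6666 billion.
After: m₂ = 1 / (0.192) ≈ 5.2083, MB₂ = 3.3 − 0.618 = 2.682, so M₂ = 5.2083 × 2.682 ≈ 13.9687 billion.
ΔM = M₂ − M₁ = 13.9687 − 36.6666 = -22.6979 billion.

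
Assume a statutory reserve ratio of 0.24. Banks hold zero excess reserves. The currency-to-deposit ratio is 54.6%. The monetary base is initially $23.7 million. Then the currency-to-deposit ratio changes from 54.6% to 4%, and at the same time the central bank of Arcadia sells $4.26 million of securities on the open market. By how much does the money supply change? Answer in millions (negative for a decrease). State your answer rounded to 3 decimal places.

Before: m₁ = (1 + 0.546) / (0.24 + 0.546) ≈ 1.966921, MB₁ = 23.7, so M₁ = 1.966921 × 23.7 ≈ 46.616 million.
After: m₂ = (1 + 0.04) / (0.24 + 0.04) ≈ 3.714286, MB₂ = 23.7 − 4.26 = 19.44, so M₂ = 3.714286 × 19.44 ≈ 72.2057 million.
ΔM = M₂ − M₁ = 72.2057 − 46.616 = 25.5897 million.

$25.590 million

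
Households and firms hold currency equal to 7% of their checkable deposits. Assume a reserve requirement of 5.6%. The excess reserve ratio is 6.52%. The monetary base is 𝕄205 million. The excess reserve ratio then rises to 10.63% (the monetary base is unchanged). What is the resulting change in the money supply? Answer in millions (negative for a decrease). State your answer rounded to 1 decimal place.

-203.0 million

Initially m₁ = (1 + 0.07) / (0.056 + 0.0652 + 0.07) ≈ 5.59623, so M₁ = 5.59623 × 205 ≈ 1147.2272 million.
After the change m₂ = (1 + 0.07) / (0.056 + 0.1063 + 0.07) ≈ 4.60611, so M₂ = 4.60611 × 205 ≈ 944.2526 million.
ΔM = M₂ − M₁ = 944.2526 − 1147.2272 = -202.9746 million.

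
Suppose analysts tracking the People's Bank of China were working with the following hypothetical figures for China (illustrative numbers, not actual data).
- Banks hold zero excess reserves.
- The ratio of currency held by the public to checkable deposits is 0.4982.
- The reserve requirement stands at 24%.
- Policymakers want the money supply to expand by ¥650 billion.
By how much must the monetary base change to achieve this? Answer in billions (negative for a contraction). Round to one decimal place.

The money multiplier is m = (1 + c) / (rr + c) = (1 + 0.4982) / (0.24 + 0.4982) ≈ 2.02953.
ΔMB = ΔM / m = (+650) / 2.02953 ≈ 320.2712 billion.

¥320.3 billion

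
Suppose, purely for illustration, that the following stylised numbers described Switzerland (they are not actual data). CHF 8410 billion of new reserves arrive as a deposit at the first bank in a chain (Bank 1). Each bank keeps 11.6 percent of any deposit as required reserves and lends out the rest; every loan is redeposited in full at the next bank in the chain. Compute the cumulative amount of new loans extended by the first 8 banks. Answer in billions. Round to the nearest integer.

CHF 40189 billion

Bank i lends (1 − rr)^i of the original deposit: Bank 1 lends 8410·0.8840 = 7434.4400, Bank 2 lends 8410·0.8840² ≈ 6572.0450, and so on.
Summing a geometric series: total = 8410·[0.8840·(1 − 0.8840^8) / (1 − 0.8840)] ≈ 40189.4227 billion.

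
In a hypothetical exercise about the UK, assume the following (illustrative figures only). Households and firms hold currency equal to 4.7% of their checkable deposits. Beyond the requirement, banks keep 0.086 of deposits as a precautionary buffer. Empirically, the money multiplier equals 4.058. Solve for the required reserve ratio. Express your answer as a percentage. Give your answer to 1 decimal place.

12.5%

Using m = 4.058. Since m = (1 + c)/(c + rr + e), the denominator satisfies c + rr + e = (1 + c)/m = (1 + 0.047) / 4.058 ≈ 0.258009.
With c = 0.047 and e = 0.086, the required reserve ratio is 0.258009 − 0.047 − 0.086 = 0.125009.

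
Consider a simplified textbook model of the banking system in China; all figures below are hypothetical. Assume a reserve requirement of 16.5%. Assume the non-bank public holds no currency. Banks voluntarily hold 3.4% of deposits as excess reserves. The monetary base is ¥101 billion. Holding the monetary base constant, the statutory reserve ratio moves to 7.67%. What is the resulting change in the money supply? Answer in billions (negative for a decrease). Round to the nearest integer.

Initially m₁ = 1 / (0.165 + 0.034) ≈ 5.0251, so M₁ = 5.0251 × 101 = 507.5351 billion.
After the change m₂ = 1 / (0.0767 + 0.034) ≈ 9.0334, so M₂ = 9.0334 × 101 = 912.3734 billion.
ΔM = M₂ − M₁ = 912.3734 − 507.5351 = 404.8383 billion.

¥405 billion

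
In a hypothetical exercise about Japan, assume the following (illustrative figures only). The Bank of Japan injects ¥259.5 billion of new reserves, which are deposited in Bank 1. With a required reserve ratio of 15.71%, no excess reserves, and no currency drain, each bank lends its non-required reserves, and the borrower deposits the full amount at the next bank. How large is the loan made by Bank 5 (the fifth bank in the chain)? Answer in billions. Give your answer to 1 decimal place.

Each bank lends a fraction (1 − rr) = 0.8429 of the deposit it receives, so Bank 5 receives 259.5·0.8429^4 and lends 259.5·0.8429^5 ≈ 110.4123 billion.

¥110.4 billion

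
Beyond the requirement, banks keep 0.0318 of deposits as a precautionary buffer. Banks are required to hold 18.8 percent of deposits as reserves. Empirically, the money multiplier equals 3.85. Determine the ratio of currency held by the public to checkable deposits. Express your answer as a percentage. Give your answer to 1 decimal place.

5.4%

Using m = 3.85. From m = (1 + c)/(c + rr + e), rearranging gives 1 + c = m·(c + rr + e), so c·(1 − m) = m·(rr + e) − 1.
Hence c = [m·(rr + e) − 1]/(1 − m) = [3.85 × (0.188 + 0.0318) − 1] / (1 − 3.85) ≈ 0.053954.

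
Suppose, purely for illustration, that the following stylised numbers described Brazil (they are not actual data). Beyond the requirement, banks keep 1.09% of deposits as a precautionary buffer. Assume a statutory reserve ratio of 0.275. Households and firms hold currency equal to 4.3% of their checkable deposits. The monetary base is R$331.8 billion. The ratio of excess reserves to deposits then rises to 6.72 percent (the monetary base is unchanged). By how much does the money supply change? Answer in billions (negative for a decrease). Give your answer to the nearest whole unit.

-154 billion

Initially m₁ = (1 + 0.043) / (0.275 + 0.0109 + 0.043) ≈ 3.1712, so M₁ = 3.1712 × 331.8 ≈ 1052.2042 billion.
After the change m₂ = (1 + 0.043) / (0.275 + 0.0672 + 0.043) ≈ 2.7077, so M₂ = 2.7077 × 331.8 ≈ 898.4149 billion.
ΔM = M₂ − M₁ = 898.4149 − 1052.2042 = -153.7893 billion.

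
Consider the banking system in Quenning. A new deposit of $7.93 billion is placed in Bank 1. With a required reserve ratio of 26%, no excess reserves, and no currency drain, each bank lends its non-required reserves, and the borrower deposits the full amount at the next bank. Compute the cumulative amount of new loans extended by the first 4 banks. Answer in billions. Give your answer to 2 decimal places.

Bank i lends (1 − rr)^i of the original deposit: Bank 1 lends 7.93·0.7400 = 5.8682, Bank 2 lends 7.93·0.7400² ≈ 4.3425, and so on.
Summing a geometric series: total = 7.93·[0.7400·(1 − 0.7400^4) / (1 − 0.7400)] ≈ 15.8020 billion.

$15.80 billion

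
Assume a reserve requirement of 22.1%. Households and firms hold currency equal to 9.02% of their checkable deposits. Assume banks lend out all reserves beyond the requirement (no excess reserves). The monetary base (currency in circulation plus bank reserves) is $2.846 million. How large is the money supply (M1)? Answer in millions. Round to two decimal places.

The money multiplier is m = (1 + c) / (rr + c) = (1 + 0.0902) / (0.221 + 0.0902) ≈ 3.5032.
So M = m × MB = 3.5032 × 2.846 ≈ 9.9701 million.

$9.97 million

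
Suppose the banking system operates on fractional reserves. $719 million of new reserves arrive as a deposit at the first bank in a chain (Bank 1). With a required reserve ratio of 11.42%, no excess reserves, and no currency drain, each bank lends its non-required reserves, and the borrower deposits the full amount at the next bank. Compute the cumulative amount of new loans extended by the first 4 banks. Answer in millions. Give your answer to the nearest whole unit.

Bank i lends (1 − rr)^i of the original deposit: Bank 1 lends 719·0.8858 = 636.8902, Bank 2 lends 719·0.8858² ≈ 564.1573, and so on.
Summing a geometric series: total = 719·[0.8858·(1 − 0.8858^4) / (1 − 0.8858)] ≈ 2143.4395 million.

$2143 million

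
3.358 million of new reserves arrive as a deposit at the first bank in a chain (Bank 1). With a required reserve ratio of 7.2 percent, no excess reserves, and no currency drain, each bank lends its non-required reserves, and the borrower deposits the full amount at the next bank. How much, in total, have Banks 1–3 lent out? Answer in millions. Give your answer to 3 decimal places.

8.692 million

Bank i lends (1 − rr)^i of the original deposit: Bank 1 lends 3.358·0.9280 ≈ 3.1162, Bank 2 lends 3.358·0.9280² ≈ 2.8919, and so on.
Summing a geometric series: total = 3.358·[0.9280·(1 − 0.9280^3) / (1 − 0.9280)] ≈ 8.6917 million.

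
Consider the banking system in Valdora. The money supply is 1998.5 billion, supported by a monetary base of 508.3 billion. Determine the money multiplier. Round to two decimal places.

The money multiplier is m = M / MB = 1998.5 / 508.3 ≈ 3.93173.

3.93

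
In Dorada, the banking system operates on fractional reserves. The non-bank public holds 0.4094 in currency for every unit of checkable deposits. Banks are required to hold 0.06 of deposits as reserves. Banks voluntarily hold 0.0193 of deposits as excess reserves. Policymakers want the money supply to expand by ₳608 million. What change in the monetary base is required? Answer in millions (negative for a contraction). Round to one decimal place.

The money multiplier is m = (1 + c) / (rr + e + c) = (1 + 0.4094) / (0.06 + 0.0193 + 0.4094) ≈ 2.88398.
ΔMB = ΔM / m = (+608) / 2.88398 ≈ 210.8198 million.

₳210.8 million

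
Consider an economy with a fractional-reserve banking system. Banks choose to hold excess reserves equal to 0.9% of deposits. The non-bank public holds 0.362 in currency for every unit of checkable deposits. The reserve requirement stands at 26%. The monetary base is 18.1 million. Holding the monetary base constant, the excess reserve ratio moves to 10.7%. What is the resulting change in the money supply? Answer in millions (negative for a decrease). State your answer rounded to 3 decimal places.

Initially m₁ = (1 + 0.362) / (0.26 + 0.009 + 0.362) ≈ 2.158479, so M₁ = 2.158479 × 18.1 ≈ 39.0685 million.
After the change m₂ = (1 + 0.362) / (0.26 + 0.107 + 0.362) ≈ 1.868313, so M₂ = 1.868313 × 18.1 ≈ 33.8165 million.
ΔM = M₂ − M₁ = 33.8165 − 39.0685 = -5.252 million.

-5.252 million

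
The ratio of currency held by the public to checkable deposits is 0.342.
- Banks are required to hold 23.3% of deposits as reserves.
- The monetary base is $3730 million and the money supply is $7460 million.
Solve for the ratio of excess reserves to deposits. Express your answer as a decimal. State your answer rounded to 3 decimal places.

Using m = M/MB = 7460/3730 = 2.000000. Since m = (1 + c)/(c + rr + e), the denominator satisfies c + rr + e = (1 + c)/m = (1 + 0.342) / 2.000000 = 0.671000.
With c = 0.342 and rr = 0.233, the ratio of excess reserves to deposits is 0.671000 − 0.342 − 0.233 = 0.096.

0.096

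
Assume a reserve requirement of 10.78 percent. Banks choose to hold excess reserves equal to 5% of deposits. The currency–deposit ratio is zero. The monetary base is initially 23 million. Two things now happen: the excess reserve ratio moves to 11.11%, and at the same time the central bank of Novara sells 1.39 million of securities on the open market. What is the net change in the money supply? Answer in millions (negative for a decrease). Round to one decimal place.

Before: m₁ = 1 / (0.1078 + 0.05) ≈ 6.3371, MB₁ = 23, so M₁ = 6.3371 × 23 = 145.7533 million.
After: m₂ = 1 / (0.1078 + 0.1111) ≈ 4.5683, MB₂ = 23 − 1.39 = 21.61, so M₂ = 4.5683 × 21.61 ≈ 98.721 million.
ΔM = M₂ − M₁ = 98.721 − 145.7533 = -47.0323 million.

-47.0 million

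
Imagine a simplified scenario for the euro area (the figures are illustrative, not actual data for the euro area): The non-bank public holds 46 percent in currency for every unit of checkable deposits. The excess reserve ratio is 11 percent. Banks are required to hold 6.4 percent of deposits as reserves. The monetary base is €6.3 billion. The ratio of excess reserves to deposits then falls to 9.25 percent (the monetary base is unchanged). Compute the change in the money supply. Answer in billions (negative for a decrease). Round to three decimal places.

€0.412 billion

Initially m₁ = (1 + 0.46) / (0.064 + 0.11 + 0.46) ≈ 2.30284, so M₁ = 2.30284 × 6.3 ≈ 14.5079 billion.
After the change m₂ = (1 + 0.46) / (0.064 + 0.0925 + 0.46) ≈ 2.36821, so M₂ = 2.36821 × 6.3 ≈ 14.9197 billion.
ΔM = M₂ − M₁ = 14.9197 − 14.5079 = 0.4118 billion.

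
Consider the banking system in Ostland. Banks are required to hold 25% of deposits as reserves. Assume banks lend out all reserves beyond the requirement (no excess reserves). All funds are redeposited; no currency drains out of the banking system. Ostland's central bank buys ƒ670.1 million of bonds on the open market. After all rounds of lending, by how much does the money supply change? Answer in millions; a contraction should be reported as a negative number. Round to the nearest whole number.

ƒ2680 million

The simple money multiplier is m = 1/rr = 1/0.25 = 4.
An open-market purchase increases the monetary base by 670.1 million, so ΔM = m × ΔMB = 4 × 670.1 = 2680.4 million.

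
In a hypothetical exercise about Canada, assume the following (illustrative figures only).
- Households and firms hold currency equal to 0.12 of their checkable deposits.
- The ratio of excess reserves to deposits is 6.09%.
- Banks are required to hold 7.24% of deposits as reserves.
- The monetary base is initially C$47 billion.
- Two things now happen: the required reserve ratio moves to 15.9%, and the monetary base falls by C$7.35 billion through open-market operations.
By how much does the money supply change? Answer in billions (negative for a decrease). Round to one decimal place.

Before: m₁ = (1 + 0.12) / (0.0724 + 0.0609 + 0.12) ≈ 4.4216, MB₁ = 47, so M₁ = 4.4216 × 47 = 207.8152 billion.
After: m₂ = (1 + 0.12) / (0.159 + 0.0609 + 0.12) ≈ 3.2951, MB₂ = 47 − 7.35 = 39.65, so M₂ = 3.2951 × 39.65 ≈ 130.6507 billion.
ΔM = M₂ − M₁ = 130.6507 − 207.8152 = -77.1645 billion.

-77.2 billion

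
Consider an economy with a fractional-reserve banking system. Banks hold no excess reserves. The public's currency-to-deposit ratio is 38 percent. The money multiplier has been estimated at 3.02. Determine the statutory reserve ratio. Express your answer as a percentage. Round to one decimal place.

7.7%

Using m = 3.02. Since m = (1 + c)/(c + rr + e), the denominator satisfies c + rr + e = (1 + c)/m = (1 + 0.38) / 3.02 ≈ 0.456954.
With c = 0.38 and e = 0, the statutory reserve ratio is 0.456954 − 0.38 − 0 = 0.076954.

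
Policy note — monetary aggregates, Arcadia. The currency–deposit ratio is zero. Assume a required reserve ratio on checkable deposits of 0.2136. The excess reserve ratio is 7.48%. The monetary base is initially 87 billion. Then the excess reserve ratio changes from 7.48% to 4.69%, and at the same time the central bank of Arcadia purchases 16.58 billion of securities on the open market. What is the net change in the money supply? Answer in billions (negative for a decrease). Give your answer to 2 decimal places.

95.96 billion

Before: m₁ = 1 / (0.2136 + 0.0748) ≈ 3.467406, MB₁ = 87, so M₁ = 3.467406 × 87 ≈ 301.6643 billion.
After: m₂ = 1 / (0.2136 + 0.0469) ≈ 3.838772, MB₂ = 87 + 16.58 = 103.58, so M₂ = 3.838772 × 103.58 ≈ 397.62 billion.
ΔM = M₂ − M₁ = 397.62 − 301.6643 = 95.9557 billion.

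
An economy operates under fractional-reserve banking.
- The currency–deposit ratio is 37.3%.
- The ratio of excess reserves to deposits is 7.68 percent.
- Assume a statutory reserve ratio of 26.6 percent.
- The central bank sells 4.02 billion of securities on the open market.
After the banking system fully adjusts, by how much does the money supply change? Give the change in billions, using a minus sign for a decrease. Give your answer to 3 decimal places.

The money multiplier is m = (1 + c) / (rr + e + c) = (1 + 0.373) / (0.266 + 0.0768 + 0.373) ≈ 1.91813.
The sale removes 4.02 billion of base, so ΔM = m × ΔMB = 1.91813 × (−4.02) ≈ -7.7109 billion.

-7.711 billion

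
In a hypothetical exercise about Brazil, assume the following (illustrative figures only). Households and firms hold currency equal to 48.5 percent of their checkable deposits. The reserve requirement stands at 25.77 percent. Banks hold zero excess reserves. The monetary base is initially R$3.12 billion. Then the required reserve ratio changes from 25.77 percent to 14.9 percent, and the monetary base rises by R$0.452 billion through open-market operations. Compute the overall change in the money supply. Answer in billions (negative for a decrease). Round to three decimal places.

Before: m₁ = (1 + 0.485) / (0.2577 + 0.485) ≈ 1.99946, MB₁ = 3.12, so M₁ = 1.99946 × 3.12 ≈ 6.2383 billion.
After: m₂ = (1 + 0.485) / (0.149 + 0.485) ≈ 2.34227, MB₂ = 3.12 + 0.452 = 3.572, so M₂ = 2.34227 × 3.572 ≈ 8.3666 billion.
ΔM = M₂ − M₁ = 8.3666 − 6.2383 = 2.1283 billion.

R$2.128 billion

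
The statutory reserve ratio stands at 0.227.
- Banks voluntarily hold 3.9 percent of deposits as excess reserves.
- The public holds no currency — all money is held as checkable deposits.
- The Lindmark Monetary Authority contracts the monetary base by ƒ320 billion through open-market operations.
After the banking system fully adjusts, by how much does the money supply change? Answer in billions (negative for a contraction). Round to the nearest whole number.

-1203 billion

The money multiplier is m = 1 / (rr + e) = 1 / (0.227 + 0.039) ≈ 3.7594.
The sale removes 320 billion of base, so ΔM = m × ΔMB = 3.7594 × (−320) = -1203.008 billion.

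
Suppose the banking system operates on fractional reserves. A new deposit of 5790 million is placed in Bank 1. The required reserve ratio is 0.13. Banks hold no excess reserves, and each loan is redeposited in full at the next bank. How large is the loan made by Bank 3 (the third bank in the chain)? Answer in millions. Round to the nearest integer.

Each bank lends a fraction (1 − rr) = 0.8700 of the deposit it receives, so Bank 3 receives 5790·0.8700^2 and lends 5790·0.8700^3 ≈ 3812.7324 million.

3813 million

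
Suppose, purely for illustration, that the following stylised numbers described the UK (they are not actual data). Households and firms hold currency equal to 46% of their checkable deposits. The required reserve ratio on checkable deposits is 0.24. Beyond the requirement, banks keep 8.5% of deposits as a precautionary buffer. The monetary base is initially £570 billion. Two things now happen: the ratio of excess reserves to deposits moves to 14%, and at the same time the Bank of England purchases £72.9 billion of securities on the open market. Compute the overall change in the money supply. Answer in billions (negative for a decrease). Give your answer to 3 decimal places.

£57.294 billion

Before: m₁ = (1 + 0.46) / (0.24 + 0.085 + 0.46) ≈ 1.8598726, MB₁ = 570, so M₁ = 1.8598726 × 570 ≈ 1060.1274 billion.
After: m₂ = (1 + 0.46) / (0.24 + 0.14 + 0.46) ≈ 1.7380952, MB₂ = 570 + 72.9 = 642.9, so M₂ = 1.7380952 × 642.9 ≈ 1117.4214 billion.
ΔM = M₂ − M₁ = 1117.4214 − 1060.1274 = 57.294 billion.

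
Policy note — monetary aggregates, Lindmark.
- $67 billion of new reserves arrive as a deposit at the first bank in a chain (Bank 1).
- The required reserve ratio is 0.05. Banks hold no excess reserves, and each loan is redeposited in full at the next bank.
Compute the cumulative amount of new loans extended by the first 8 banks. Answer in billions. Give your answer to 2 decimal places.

Bank i lends (1 − rr)^i of the original deposit: Bank 1 lends 67·0.9500 = 63.6500, Bank 2 lends 67·0.9500² = 60.4675, and so on.
Summing a geometric series: total = 67·[0.9500·(1 − 0.9500^8) / (1 − 0.9500)] ≈ 428.4658 billion.

$428.47 billion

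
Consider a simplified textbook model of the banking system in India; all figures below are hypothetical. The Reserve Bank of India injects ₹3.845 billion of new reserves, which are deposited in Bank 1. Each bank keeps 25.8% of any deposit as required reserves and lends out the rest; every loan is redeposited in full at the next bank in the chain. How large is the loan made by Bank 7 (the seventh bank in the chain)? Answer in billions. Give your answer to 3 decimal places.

₹0.476 billion

Each bank lends a fraction (1 − rr) = 0.7420 of the deposit it receives, so Bank 7 receives 3.845·0.7420^6 and lends 3.845·0.7420^7 ≈ 0.4761 billion.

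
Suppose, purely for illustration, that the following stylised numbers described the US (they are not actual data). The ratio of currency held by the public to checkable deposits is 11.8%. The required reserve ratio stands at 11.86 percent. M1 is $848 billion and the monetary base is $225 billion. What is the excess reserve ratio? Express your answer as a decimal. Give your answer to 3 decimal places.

0.060

Using m = M/MB = 848/225 ≈ 3.768889. Since m = (1 + c)/(c + rr + e), the denominator satisfies c + rr + e = (1 + c)/m = (1 + 0.118) / 3.768889 ≈ 0.296639.
With c = 0.118 and rr = 0.1186, the excess reserve ratio is 0.296639 − 0.118 − 0.1186 = 0.060039.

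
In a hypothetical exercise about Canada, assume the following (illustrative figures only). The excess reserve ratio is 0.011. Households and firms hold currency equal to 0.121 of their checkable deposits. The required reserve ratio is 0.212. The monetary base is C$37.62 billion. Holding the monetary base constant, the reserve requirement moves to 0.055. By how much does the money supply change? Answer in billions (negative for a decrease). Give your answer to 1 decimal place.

Initially m₁ = (1 + 0.121) / (0.212 + 0.011 + 0.121) ≈ 3.2587, so M₁ = 3.2587 × 37.62 ≈ 122.5923 billion.
After the change m₂ = (1 + 0.121) / (0.055 + 0.011 + 0.121) ≈ 5.9947, so M₂ = 5.9947 × 37.62 ≈ 225.5206 billion.
ΔM = M₂ − M₁ = 225.5206 − 122.5923 = 102.9283 billion.

C$102.9 billion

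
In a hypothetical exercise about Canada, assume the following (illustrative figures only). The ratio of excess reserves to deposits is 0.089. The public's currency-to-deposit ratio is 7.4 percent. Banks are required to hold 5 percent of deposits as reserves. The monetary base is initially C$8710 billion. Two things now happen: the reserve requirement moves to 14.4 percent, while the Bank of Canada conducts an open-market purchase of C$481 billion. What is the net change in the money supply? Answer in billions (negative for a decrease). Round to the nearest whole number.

-11764 billion

Before: m₁ = (1 + 0.074) / (0.05 + 0.089 + 0.074) ≈ 5.04225, MB₁ = 8710, so M₁ = 5.04225 × 8710 = 43917.9975 billion.
After: m₂ = (1 + 0.074) / (0.144 + 0.089 + 0.074) ≈ 3.49837, MB₂ = 8710 + 481 = 9191, so M₂ = 3.49837 × 9191 ≈ 32153.5187 billion.
ΔM = M₂ − M₁ = 32153.5187 − 43917.9975 = -11764.4788 billion.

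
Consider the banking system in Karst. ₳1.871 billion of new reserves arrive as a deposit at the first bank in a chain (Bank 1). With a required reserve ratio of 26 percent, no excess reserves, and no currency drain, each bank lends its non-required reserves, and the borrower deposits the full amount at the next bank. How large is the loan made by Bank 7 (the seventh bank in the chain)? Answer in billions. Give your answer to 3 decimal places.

Each bank lends a fraction (1 − rr) = 0.7400 of the deposit it receives, so Bank 7 receives 1.871·0.7400^6 and lends 1.871·0.7400^7 ≈ 0.2274 billion.

₳0.227 billion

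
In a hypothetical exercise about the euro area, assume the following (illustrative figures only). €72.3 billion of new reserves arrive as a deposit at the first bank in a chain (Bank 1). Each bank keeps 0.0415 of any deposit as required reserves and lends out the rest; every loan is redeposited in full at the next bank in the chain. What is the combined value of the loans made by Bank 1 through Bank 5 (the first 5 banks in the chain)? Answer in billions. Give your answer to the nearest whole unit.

Bank i lends (1 − rr)^i of the original deposit: Bank 1 lends 72.3·0.9585 ≈ 69.2995, Bank 2 lends 72.3·0.9585² ≈ 66.4236, and so on.
Summing a geometric series: total = 72.3·[0.9585·(1 − 0.9585^5) / (1 − 0.9585)] ≈ 318.9074 billion.

€319 billion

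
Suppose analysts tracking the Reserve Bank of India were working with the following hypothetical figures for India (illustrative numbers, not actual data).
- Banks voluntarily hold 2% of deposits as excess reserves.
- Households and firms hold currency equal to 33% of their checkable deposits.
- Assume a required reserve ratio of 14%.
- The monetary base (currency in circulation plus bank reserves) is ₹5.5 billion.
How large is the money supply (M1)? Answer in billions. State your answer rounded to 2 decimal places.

The money multiplier is m = (1 + c) / (rr + e + c) = (1 + 0.33) / (0.14 + 0.02 + 0.33) ≈ 2.7143.
So M = m × MB = 2.7143 × 5.5 ≈ 14.9287 billion.

₹14.93 billion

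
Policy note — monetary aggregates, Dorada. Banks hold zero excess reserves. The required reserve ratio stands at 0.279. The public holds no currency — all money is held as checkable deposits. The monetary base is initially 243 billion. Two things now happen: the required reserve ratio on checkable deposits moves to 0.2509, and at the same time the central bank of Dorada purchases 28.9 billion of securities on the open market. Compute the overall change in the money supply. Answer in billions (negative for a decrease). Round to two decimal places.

212.73 billion

Before: m₁ = 1 / (0.279) ≈ 3.584229, MB₁ = 243, so M₁ = 3.584229 × 243 ≈ 870.9676 billion.
After: m₂ = 1 / (0.2509) ≈ 3.985652, MB₂ = 243 + 28.9 = 271.9, so M₂ = 3.985652 × 271.9 ≈ 1083.6988 billion.
ΔM = M₂ − M₁ = 1083.6988 − 870.9676 = 212.7312 billion.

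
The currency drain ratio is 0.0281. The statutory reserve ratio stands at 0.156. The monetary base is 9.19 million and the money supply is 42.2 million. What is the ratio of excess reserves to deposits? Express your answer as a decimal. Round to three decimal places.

0.040

Using m = M/MB = 42.2/9.19 ≈ 4.591948. Since m = (1 + c)/(c + rr + e), the denominator satisfies c + rr + e = (1 + c)/m = (1 + 0.0281) / 4.591948 ≈ 0.223892.
With c = 0.0281 and rr = 0.156, the ratio of excess reserves to deposits is 0.223892 − 0.0281 − 0.156 = 0.039792.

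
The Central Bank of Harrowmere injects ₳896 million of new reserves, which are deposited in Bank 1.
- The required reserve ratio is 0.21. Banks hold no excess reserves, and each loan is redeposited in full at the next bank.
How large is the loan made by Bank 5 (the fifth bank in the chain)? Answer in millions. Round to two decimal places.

₳275.70 million

Each bank lends a fraction (1 − rr) = 0.7900 of the deposit it receives, so Bank 5 receives 896·0.7900^4 and lends 896·0.7900^5 ≈ 275.7043 million.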